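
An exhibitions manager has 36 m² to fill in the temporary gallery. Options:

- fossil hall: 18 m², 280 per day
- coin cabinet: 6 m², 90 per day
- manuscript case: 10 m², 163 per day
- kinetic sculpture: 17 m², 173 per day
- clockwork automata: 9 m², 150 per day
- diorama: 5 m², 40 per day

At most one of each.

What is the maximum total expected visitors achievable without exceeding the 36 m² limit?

533

The ratio heuristic lands on coin cabinet + manuscript case + clockwork automata + diorama (443) but leaves 6 m² idle.
Dropping clockwork automata and diorama frees 14 m²; slotting in fossil hall (18 m²) lifts the total to 533 at 34 m².
Runner-up fossil hall + coin cabinet + clockwork automata tops out at 520.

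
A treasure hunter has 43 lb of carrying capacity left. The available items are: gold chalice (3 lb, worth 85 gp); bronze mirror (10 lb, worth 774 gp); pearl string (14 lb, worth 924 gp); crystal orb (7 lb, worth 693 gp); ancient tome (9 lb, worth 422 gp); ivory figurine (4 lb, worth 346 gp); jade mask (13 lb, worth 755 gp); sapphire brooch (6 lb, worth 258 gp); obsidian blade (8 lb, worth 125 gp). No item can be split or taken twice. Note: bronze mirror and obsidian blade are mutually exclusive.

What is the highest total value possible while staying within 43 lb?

2995

Best packing: bronze mirror + pearl string + crystal orb + ivory figurine + sapphire brooch — 41 lb, 2995 total.
An exhaustive check of the 512 subsets confirms 2995.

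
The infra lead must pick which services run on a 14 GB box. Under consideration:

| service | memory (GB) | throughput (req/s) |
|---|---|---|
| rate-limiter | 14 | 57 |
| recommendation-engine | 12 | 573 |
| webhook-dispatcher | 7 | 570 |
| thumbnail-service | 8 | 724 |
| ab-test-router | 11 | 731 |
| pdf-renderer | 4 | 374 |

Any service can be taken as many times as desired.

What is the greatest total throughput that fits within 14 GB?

By throughput per GB: pdf-renderer 93.50, thumbnail-service 90.50, webhook-dispatcher 81.43 lead.
A density-first pass picks 3×pdf-renderer — 1122 at 12 GB.
The 12 GB tied up in 3×pdf-renderer is better spent on 2×webhook-dispatcher — total rises to 1140 (14 GB).
That's the maximum — no swap from here does better than 1140.

1140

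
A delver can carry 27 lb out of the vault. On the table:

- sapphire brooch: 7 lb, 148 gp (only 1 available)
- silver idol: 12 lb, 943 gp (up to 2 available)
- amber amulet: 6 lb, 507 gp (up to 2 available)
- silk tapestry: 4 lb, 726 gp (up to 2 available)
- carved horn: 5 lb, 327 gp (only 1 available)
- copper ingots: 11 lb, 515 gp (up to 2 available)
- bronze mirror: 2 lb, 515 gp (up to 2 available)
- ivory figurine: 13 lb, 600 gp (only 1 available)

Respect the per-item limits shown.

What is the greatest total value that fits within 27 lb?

The ratio ordering already packs tightly: 2×amber amulet + 2×silk tapestry + 2×bronze mirror, 24 lb, 3496.
The spare 3 lb is too small for any remaining item, and no exchange beats 3496.

3496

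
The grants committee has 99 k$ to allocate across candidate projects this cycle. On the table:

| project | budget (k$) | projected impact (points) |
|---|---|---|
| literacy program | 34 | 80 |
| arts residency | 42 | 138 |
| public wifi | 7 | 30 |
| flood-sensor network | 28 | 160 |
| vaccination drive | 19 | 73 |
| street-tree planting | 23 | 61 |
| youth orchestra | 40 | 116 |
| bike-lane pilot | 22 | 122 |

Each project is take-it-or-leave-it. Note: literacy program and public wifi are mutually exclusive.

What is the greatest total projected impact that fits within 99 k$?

Taking the top-ratio projects first gives public wifi + flood-sensor network + vaccination drive + street-tree planting + bike-lane pilot for 446 (99 k$).
Replace vaccination drive and street-tree planting with arts residency: the trade gains 4 net, giving 450 at 99 k$.
Every other selection either busts 99 k$ or breaks a pairing rule or fails to beat 450.

450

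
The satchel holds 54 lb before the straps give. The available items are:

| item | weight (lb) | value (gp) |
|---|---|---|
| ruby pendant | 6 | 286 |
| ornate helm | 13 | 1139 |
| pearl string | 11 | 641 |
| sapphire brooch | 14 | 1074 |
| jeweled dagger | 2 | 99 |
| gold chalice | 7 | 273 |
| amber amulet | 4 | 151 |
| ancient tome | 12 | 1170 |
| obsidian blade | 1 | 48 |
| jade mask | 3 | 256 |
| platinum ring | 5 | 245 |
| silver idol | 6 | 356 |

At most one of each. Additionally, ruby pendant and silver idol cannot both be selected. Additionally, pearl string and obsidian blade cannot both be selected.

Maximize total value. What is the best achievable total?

The ratio heuristic lands on ornate helm + sapphire brooch + jeweled dagger + ancient tome + obsidian blade + jade mask + silver idol (4142) but leaves 3 lb idle.
The 2 lb tied up in jeweled dagger is better spent on platinum ring — total rises to 4288 (54 lb).

4288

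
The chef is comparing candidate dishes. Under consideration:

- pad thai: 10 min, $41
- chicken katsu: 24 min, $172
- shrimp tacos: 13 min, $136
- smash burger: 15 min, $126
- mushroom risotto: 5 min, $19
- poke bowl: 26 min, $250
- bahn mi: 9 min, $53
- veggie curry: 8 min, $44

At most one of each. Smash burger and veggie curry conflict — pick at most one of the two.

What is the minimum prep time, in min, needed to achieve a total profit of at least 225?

Look for the lowest-prep combination reaching 225.
poke bowl: 250 profit at 26 min.
Any bundle with less than 26 min falls short of 225.

26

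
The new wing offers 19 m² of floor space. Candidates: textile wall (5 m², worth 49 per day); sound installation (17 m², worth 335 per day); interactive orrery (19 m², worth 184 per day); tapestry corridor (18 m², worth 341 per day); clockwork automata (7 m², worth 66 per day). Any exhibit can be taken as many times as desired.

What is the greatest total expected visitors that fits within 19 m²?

341

The ratio heuristic lands on sound installation (335) but leaves 2 m² idle.
Dropping sound installation frees 17 m²; slotting in tapestry corridor (18 m²) lifts the total to 341 at 18 m².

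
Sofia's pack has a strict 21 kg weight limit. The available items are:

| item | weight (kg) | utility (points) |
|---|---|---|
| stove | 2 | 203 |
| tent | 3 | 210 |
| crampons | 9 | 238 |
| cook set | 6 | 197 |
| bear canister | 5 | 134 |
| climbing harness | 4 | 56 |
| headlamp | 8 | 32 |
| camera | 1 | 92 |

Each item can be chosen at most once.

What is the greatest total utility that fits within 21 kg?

940

By utility per kg: stove 101.50, camera 92.00, tent 70.00 lead.
A density-first pass picks stove + tent + cook set + bear canister + climbing harness + camera — 892 at 21 kg.
The 9 kg tied up in bear canister and climbing harness is better spent on crampons — total rises to 940 (21 kg).
Next best is stove + tent + cook set + bear canister + climbing harness + camera at 892 (21 kg) — short by 48.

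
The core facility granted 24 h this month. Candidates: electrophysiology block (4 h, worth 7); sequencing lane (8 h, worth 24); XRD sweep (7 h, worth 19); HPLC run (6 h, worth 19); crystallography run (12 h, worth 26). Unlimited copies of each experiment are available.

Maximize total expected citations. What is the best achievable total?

The ratio ordering already packs tightly: 4×HPLC run, 24 h, 76.

76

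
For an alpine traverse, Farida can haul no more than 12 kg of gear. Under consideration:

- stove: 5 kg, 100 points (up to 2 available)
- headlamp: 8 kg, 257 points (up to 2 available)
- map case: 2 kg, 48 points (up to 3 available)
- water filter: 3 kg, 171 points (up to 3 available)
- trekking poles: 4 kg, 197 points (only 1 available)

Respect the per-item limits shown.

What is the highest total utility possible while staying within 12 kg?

Taking the top-ratio items first gives map case + 3×water filter for 561 (11 kg).
Dropping water filter frees 3 kg; slotting in trekking poles (4 kg) lifts the total to 587 at 12 kg.

587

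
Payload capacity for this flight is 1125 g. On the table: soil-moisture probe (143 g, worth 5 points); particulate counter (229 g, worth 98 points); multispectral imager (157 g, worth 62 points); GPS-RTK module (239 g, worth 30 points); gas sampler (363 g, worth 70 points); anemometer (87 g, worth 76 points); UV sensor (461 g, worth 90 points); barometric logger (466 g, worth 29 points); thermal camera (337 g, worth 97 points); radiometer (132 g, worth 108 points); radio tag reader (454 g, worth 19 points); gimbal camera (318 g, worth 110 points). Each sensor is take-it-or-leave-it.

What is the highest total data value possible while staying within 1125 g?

A density-first pass picks soil-moisture probe + particulate counter + multispectral imager + anemometer + radiometer + gimbal camera — 459 at 1066 g.
Replace soil-moisture probe and multispectral imager with thermal camera: the trade gains 30 net, giving 489 at 1103 g.

489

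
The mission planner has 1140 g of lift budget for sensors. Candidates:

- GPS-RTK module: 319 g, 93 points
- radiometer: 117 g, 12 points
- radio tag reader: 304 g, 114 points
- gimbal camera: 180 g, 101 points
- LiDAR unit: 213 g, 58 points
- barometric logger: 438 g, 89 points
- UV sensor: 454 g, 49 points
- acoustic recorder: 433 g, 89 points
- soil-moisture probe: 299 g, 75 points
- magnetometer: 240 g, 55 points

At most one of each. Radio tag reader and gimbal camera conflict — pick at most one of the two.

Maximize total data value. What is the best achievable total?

340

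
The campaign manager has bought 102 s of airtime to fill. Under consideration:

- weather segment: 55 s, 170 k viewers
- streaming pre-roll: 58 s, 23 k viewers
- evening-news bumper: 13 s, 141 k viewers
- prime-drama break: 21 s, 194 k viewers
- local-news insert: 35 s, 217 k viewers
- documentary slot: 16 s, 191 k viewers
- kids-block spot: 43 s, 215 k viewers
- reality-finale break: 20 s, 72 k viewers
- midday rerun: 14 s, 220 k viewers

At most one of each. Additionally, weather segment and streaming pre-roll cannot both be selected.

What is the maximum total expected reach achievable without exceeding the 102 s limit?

963

Taking evening-news bumper + prime-drama break + local-news insert + documentary slot + midday rerun: 99 s used, 963 in expected reach.
No other feasible combination exceeds 963.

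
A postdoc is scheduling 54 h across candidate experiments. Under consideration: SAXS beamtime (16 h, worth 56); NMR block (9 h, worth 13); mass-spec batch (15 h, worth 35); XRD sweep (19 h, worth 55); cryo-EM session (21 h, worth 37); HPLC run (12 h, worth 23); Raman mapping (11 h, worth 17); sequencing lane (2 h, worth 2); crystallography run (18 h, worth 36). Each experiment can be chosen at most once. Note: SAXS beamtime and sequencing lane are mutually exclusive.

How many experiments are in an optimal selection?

Optimal total is 147.
SAXS beamtime + XRD sweep + crystallography run hits 147 at 53 h.
Any selection reaching 147 contains exactly 3 experiments.

3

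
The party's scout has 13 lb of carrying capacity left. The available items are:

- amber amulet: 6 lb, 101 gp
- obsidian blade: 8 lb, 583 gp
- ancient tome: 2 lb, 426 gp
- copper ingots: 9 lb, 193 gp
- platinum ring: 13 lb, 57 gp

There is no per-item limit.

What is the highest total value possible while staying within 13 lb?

Best packing: 6×ancient tome — 12 lb, 2556 total.

2556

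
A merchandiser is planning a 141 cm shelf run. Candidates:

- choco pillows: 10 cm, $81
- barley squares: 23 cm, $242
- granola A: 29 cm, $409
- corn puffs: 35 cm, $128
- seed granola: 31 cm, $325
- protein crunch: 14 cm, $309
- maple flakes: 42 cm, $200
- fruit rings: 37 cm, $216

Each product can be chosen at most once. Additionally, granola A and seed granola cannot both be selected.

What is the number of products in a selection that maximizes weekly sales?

5

Optimal total is 1304.
For example barley squares + granola A + corn puffs + protein crunch + fruit rings achieves it, using 138 cm.
All optima have 5 products.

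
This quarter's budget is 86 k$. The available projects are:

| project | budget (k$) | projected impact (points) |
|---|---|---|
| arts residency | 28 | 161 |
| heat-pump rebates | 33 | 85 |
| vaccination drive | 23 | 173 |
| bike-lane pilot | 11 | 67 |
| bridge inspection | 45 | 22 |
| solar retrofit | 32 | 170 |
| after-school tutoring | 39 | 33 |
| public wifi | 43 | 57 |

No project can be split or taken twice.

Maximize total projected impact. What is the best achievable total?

A density-first pass picks arts residency + vaccination drive + bike-lane pilot — 401 at 62 k$.
Replace bike-lane pilot with solar retrofit: the trade gains 103 net, giving 504 at 83 k$.
Every other selection either busts 86 k$ or fails to beat 504.

504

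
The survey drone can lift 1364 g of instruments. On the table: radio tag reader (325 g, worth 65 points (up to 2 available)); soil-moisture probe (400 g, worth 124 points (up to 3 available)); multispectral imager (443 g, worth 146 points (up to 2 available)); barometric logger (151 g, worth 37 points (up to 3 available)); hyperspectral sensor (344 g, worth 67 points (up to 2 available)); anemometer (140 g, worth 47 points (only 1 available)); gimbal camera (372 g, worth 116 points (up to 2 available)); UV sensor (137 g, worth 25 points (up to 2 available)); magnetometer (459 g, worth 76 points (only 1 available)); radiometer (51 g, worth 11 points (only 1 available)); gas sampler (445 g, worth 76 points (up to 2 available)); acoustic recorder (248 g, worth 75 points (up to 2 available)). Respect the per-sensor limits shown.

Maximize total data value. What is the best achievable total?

433

By data value per g: anemometer 0.34, multispectral imager 0.33, gimbal camera 0.31, soil-moisture probe 0.31 lead.
Taking the top-ratio sensors first gives 2×multispectral imager + anemometer + radiometer + acoustic recorder for 425 (1325 g).
A better packing is soil-moisture probe + multispectral imager + anemometer + gimbal camera: 1355 g, total 433.
Nothing else within 1364 g beats 433.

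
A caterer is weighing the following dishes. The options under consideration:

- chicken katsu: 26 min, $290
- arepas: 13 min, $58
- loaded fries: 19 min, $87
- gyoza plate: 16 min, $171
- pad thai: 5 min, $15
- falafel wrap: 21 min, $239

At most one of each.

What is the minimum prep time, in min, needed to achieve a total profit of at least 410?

Look for the lowest-prep combination reaching 410.
gyoza plate + falafel wrap reaches 410 using 37 min.
Any bundle with less than 37 min falls short of 410.

37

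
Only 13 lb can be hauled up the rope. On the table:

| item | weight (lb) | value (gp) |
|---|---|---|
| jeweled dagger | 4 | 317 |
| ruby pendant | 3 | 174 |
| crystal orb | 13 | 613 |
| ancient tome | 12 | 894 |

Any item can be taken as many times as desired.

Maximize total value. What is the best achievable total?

Density check — jeweled dagger 79.25, ancient tome 74.50, ruby pendant 58.00, crystal orb 47.15 are the best per lb.
The ratio ordering already packs tightly: 3×jeweled dagger, 12 lb, 951.
No other feasible combination exceeds 951.

951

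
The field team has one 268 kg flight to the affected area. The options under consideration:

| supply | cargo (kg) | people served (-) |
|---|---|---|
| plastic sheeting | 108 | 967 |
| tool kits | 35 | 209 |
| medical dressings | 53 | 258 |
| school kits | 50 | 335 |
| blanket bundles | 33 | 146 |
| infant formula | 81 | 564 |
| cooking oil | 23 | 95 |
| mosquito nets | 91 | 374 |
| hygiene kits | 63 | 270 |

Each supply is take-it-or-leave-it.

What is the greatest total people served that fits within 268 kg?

Density check — plastic sheeting 8.95, infant formula 6.96, school kits 6.70 are the best per kg.
The ratio ordering already packs tightly: plastic sheeting + school kits + infant formula + cooking oil, 262 kg, 1961.

1961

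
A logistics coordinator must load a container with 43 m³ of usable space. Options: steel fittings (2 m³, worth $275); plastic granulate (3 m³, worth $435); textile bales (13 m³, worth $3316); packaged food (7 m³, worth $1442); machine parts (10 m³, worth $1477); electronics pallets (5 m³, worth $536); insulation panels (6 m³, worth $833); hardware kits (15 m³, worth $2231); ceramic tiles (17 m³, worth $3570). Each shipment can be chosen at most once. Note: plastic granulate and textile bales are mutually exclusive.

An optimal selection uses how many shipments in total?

4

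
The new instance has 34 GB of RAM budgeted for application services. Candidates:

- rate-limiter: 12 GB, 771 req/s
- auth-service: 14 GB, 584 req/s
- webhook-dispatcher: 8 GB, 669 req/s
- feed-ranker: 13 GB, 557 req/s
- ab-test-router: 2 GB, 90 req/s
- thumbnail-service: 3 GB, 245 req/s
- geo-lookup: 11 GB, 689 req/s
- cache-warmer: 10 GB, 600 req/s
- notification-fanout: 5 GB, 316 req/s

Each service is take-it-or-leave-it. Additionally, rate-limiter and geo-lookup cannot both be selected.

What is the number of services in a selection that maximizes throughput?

5

Optimal total is 2293.
webhook-dispatcher + ab-test-router + thumbnail-service + geo-lookup + cache-warmer hits 2293 at 34 GB.
Every optimal selection uses 5 services.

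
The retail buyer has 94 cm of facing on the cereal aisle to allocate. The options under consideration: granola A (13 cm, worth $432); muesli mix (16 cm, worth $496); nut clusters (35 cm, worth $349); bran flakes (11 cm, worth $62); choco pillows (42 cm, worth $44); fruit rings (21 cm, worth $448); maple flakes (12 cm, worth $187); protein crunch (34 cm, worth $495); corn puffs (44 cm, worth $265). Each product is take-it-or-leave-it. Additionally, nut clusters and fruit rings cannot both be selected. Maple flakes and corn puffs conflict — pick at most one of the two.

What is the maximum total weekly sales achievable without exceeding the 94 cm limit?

1871

Greedy by ratio would take granola A + muesli mix + bran flakes + fruit rings + maple flakes: 73 cm used, total 1625.
The 23 cm tied up in bran flakes and maple flakes is better spent on protein crunch — total rises to 1871 (84 cm).
No other feasible combination exceeds 1871.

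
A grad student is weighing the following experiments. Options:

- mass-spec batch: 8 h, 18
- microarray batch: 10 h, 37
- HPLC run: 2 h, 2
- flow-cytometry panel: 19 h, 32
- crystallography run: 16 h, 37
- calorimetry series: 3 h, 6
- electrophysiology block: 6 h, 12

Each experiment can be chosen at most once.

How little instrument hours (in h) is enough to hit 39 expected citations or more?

Need the lightest bundle worth ≥ 39.
microarray batch + HPLC run: 39 expected citations at 12 h.
Any bundle with less than 12 h falls short of 39.

12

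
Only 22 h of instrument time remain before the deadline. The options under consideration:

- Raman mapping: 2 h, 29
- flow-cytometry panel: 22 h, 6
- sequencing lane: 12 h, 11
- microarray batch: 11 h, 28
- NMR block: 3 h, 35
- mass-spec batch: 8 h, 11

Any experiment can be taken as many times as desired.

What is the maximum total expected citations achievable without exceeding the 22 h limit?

319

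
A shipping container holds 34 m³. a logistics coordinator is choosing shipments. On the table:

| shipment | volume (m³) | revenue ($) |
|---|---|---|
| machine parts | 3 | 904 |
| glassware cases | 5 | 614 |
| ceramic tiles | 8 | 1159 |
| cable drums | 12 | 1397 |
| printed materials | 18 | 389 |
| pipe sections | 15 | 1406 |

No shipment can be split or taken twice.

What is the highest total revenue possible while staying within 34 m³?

4083

Taking the top-ratio shipments first gives machine parts + glassware cases + ceramic tiles + cable drums for 4074 (28 m³).
Replace cable drums with pipe sections: the trade gains 9 net, giving 4083 at 31 m³.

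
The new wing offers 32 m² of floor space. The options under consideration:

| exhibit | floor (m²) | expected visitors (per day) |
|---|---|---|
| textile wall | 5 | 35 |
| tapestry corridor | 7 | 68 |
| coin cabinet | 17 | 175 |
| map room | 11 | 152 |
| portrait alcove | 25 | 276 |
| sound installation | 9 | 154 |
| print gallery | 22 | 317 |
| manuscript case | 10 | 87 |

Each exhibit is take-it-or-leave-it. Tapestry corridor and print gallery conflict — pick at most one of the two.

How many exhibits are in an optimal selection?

2

Optimal total is 471.
For example sound installation + print gallery achieves it, using 31 m².
Every optimal selection uses 2 exhibits.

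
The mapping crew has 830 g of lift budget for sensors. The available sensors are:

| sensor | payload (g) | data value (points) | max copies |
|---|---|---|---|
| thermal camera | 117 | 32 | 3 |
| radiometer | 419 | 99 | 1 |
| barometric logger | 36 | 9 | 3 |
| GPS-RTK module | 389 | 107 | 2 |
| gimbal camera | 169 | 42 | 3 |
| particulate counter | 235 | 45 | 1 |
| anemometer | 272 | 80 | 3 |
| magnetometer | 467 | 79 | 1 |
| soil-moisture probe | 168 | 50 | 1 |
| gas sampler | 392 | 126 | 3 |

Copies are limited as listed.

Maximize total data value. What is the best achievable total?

261

The ratio ordering already packs tightly: barometric logger + 2×gas sampler, 820 g, 261.
Nothing else within 830 g beats 261.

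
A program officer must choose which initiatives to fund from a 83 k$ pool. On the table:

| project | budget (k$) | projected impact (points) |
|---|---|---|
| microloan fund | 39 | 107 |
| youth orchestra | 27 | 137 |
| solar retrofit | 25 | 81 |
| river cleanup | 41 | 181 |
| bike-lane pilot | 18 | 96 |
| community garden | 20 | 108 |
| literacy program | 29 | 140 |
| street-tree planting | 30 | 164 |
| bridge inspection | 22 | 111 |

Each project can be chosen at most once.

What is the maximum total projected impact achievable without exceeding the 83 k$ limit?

Density check — street-tree planting 5.47, community garden 5.40, bike-lane pilot 5.33 are the best per k$.
Filling by ratio: bike-lane pilot + community garden + street-tree planting for 368, with 15 k$ left unused.
Replace bike-lane pilot and community garden with literacy program + bridge inspection: the trade gains 47 net, giving 415 at 81 k$.
The spare 2 k$ is too small for any remaining project, and no exchange beats 415.

415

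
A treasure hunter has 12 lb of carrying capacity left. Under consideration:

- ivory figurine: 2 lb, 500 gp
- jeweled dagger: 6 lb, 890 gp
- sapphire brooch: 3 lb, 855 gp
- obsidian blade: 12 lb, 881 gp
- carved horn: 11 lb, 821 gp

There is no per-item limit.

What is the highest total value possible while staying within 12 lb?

3420

The ratio ordering already packs tightly: 4×sapphire brooch, 12 lb, 3420.
That's the maximum — no swap from here does better than 3420.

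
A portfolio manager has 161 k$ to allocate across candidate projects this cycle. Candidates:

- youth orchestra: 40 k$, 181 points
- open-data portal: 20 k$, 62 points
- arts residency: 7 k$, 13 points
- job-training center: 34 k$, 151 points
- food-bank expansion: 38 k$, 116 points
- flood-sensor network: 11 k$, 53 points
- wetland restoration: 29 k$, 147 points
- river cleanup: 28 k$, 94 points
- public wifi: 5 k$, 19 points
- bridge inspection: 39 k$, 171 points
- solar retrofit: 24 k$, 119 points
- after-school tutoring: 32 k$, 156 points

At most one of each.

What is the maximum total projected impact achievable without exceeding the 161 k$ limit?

754

By projected impact per k$: wetland restoration 5.07, solar retrofit 4.96, after-school tutoring 4.88 lead.
Taking the top-ratio projects first gives youth orchestra + open-data portal + flood-sensor network + wetland restoration + public wifi + solar retrofit + after-school tutoring for 737 (161 k$).
Dropping open-data portal and flood-sensor network and public wifi frees 36 k$; slotting in job-training center (34 k$) lifts the total to 754 at 159 k$.
Runner-up job-training center + wetland restoration + bridge inspection + solar retrofit + after-school tutoring tops out at 744.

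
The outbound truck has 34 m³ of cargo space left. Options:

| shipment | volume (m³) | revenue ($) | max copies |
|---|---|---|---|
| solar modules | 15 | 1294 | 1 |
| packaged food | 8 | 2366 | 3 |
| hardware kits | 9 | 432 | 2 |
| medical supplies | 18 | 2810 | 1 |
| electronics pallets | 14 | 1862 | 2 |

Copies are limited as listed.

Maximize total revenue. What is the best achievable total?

7542

Taking the top-ratio shipments first gives 3×packaged food + hardware kits for 7530 (33 m³).
The 17 m³ tied up in packaged food and hardware kits is better spent on medical supplies — total rises to 7542 (34 m³).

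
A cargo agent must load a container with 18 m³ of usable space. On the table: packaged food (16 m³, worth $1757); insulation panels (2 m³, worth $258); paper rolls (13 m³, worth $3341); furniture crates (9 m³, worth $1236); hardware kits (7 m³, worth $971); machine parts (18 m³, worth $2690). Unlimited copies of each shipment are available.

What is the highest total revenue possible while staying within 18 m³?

Density check — paper rolls 257.00, machine parts 149.44, hardware kits 138.71 are the best per m³.
Taking 2×insulation panels + paper rolls: 17 m³ used, 3857 in revenue.
The spare 1 m³ is too small for any remaining shipment, and no exchange beats 3857.

3857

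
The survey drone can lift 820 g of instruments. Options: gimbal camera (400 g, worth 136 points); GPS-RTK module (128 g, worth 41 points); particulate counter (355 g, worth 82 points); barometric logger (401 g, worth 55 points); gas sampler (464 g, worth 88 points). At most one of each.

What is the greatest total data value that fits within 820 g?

Ranking by ratio (data value/g): gimbal camera 0.34, GPS-RTK module 0.32, particulate counter 0.23.
Greedy by ratio would take gimbal camera + GPS-RTK module: 528 g used, total 177.
The 128 g tied up in GPS-RTK module is better spent on particulate counter — total rises to 218 (755 g).
The closest alternative, gimbal camera + barometric logger, reaches only 191.

218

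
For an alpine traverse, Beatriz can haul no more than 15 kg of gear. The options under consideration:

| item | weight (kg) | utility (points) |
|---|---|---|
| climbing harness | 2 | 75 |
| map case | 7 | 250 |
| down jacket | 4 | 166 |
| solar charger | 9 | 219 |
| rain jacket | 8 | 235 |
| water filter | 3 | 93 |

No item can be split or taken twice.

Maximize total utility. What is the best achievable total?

509

Taking the top-ratio items first gives climbing harness + map case + down jacket for 491 (13 kg).
Dropping climbing harness frees 2 kg; slotting in water filter (3 kg) lifts the total to 509 at 14 kg.
That's the maximum — no swap from here does better than 509.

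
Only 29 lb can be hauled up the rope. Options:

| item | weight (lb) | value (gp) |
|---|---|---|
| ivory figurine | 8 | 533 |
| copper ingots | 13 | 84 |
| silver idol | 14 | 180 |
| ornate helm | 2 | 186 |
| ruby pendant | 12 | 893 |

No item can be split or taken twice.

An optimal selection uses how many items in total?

Optimal total is 1612.
One optimal bundle: ivory figurine + ornate helm + ruby pendant (22 lb).
Every optimal selection uses 3 items.

3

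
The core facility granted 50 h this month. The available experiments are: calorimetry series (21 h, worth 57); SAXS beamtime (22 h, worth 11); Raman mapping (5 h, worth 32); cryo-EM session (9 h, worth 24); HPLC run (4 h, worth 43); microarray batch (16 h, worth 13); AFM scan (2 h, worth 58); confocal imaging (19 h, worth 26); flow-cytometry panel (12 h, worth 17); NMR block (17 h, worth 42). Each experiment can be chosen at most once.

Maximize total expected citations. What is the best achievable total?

Greedy by ratio would take calorimetry series + Raman mapping + cryo-EM session + HPLC run + AFM scan: 41 h used, total 214.
Dropping cryo-EM session frees 9 h; slotting in NMR block (17 h) lifts the total to 232 at 49 h.
The closest alternative, Raman mapping + cryo-EM session + HPLC run + AFM scan + flow-cytometry panel + NMR block, reaches only 216.

232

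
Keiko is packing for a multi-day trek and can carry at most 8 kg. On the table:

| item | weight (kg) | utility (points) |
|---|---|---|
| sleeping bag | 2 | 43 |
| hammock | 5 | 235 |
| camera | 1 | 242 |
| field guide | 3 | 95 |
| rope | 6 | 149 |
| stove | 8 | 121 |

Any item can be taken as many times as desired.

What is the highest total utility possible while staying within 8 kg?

1936

Taking 8×camera: 8 kg used, 1936 in utility.
No other feasible combination exceeds 1936.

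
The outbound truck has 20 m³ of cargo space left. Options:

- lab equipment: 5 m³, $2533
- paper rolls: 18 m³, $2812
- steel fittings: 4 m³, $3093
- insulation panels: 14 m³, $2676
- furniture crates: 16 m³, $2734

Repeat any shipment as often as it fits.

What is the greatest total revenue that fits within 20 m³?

The ratio ordering already packs tightly: 5×steel fittings, 20 m³, 15465.
Every other selection either busts 20 m³ or fails to beat 15465.

15465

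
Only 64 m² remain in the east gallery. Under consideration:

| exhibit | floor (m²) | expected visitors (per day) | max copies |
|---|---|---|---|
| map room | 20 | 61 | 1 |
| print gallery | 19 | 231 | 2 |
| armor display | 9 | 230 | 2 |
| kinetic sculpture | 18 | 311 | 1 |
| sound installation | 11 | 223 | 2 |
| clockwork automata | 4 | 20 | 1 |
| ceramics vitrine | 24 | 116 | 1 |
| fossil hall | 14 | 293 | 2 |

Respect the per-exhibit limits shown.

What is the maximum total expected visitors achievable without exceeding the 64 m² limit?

1357

By expected visitors per m²: armor display 25.56, fossil hall 20.93, sound installation 20.27 lead.
The ratio heuristic lands on 2×armor display + sound installation + clockwork automata + 2×fossil hall (1289) but leaves 3 m² idle.
Dropping sound installation and clockwork automata frees 15 m²; slotting in kinetic sculpture (18 m²) lifts the total to 1357 at 64 m².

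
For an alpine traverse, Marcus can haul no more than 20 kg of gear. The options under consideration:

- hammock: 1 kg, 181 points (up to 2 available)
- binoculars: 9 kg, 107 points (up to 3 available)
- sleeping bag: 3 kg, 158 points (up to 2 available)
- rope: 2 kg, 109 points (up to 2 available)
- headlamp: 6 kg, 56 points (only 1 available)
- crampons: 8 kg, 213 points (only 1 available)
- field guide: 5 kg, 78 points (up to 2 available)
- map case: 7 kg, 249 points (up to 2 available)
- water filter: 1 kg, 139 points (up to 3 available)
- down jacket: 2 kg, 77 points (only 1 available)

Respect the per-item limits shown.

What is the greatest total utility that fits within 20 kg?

1453

A density-first pass picks 2×hammock + 2×sleeping bag + 2×rope + 3×water filter + down jacket — 1390 at 17 kg.
Dropping rope and down jacket frees 4 kg; slotting in map case (7 kg) lifts the total to 1453 at 20 kg.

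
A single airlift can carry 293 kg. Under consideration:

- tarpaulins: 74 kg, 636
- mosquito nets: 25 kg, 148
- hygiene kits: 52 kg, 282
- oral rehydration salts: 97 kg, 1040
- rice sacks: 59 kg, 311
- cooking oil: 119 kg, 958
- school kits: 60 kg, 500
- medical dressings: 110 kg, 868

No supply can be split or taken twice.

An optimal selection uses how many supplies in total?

The maximum people served within 293 kg is 2634.
tarpaulins + oral rehydration salts + cooking oil hits 2634 at 290 kg.
All optima have 3 supplies.

3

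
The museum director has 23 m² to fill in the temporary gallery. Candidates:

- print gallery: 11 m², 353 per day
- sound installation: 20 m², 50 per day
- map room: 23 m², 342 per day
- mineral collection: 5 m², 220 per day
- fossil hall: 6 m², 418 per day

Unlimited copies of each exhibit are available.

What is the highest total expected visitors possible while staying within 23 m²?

1474

Best packing: mineral collection + 3×fossil hall — 23 m², 1474 total.
That's the maximum — no swap from here does better than 1474.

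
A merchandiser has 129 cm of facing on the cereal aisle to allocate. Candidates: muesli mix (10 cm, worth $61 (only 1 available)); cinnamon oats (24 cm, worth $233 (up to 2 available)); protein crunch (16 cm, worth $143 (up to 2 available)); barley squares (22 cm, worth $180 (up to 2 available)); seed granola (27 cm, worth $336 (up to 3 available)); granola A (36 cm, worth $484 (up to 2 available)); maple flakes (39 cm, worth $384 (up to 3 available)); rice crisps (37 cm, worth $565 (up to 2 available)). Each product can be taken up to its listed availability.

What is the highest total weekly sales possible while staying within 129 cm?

Greedy by ratio would take protein crunch + granola A + 2×rice crisps: 126 cm used, total 1757.
The 52 cm tied up in protein crunch and granola A is better spent on 2×seed granola — total rises to 1802 (128 cm).
Nothing else within 129 cm beats 1802.

1802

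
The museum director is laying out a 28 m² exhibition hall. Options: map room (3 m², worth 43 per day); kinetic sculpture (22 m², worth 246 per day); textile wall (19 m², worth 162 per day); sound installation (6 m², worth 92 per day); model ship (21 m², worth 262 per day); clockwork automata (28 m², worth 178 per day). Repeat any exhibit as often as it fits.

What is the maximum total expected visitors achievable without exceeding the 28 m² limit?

Map room + 4×sound installation uses 27 of the 28 m² and totals 411.
No other feasible combination exceeds 411.

411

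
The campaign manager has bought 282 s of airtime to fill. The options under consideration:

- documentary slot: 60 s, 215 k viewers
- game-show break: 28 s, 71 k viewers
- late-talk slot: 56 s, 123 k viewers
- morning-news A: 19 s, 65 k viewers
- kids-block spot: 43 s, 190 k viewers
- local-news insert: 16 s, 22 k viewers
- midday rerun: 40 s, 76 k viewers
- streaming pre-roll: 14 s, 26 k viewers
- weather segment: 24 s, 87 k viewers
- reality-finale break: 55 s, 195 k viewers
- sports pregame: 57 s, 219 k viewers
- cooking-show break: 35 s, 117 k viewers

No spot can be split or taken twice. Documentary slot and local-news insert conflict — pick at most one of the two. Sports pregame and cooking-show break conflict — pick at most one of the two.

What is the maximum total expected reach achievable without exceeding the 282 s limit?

1003

Density check — kids-block spot 4.42, sports pregame 3.84, weather segment 3.62, documentary slot 3.58 are the best per s.
Greedy by ratio would take documentary slot + morning-news A + kids-block spot + streaming pre-roll + weather segment + reality-finale break + sports pregame: 272 s used, total 997.
Dropping morning-news A frees 19 s; slotting in game-show break (28 s) lifts the total to 1003 at 281 s.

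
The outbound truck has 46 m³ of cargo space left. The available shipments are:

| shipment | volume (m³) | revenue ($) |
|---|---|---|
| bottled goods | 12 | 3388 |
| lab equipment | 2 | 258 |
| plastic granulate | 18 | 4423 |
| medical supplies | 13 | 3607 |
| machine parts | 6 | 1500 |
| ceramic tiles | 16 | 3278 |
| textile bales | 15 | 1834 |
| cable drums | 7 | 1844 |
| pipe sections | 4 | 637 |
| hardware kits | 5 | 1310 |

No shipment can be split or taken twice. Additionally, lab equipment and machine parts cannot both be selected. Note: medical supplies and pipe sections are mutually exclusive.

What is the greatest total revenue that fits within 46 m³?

11676

Bottled goods + lab equipment + plastic granulate + medical supplies uses 45 of the 46 m³ and totals 11676.
The spare 1 m³ is too small for any remaining shipment, and no feasible exchange beats 11676.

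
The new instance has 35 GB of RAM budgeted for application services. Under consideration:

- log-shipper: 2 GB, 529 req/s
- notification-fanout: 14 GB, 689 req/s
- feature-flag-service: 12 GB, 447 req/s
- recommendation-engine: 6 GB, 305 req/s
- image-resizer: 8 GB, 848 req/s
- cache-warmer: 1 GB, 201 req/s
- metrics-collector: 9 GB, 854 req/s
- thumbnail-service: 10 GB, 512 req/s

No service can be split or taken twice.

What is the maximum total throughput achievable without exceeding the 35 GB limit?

Greedy by ratio would take log-shipper + image-resizer + cache-warmer + metrics-collector + thumbnail-service: 30 GB used, total 2944.
Dropping thumbnail-service frees 10 GB; slotting in notification-fanout (14 GB) lifts the total to 3121 at 34 GB.
An exhaustive check of the 256 subsets confirms 3121.

3121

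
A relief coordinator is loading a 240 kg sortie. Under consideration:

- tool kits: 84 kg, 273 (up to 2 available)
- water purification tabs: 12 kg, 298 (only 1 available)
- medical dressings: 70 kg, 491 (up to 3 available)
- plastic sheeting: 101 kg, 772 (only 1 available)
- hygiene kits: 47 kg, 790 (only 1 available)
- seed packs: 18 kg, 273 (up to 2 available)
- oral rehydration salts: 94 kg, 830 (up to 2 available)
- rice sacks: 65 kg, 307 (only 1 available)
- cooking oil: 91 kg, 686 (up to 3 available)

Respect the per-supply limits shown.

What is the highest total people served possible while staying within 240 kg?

2616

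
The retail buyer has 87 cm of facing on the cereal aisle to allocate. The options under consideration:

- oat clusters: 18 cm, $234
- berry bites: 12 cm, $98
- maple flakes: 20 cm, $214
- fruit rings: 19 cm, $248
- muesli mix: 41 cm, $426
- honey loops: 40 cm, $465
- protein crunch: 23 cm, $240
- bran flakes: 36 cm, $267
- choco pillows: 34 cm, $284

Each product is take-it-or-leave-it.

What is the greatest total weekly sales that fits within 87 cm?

953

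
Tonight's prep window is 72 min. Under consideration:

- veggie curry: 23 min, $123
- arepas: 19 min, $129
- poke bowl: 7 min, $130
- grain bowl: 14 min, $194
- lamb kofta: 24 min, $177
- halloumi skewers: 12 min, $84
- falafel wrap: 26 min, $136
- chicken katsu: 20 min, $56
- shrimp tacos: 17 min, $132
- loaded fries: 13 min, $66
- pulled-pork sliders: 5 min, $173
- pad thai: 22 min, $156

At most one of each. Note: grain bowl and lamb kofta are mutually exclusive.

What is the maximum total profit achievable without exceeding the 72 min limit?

785

Taking poke bowl + grain bowl + shrimp tacos + pulled-pork sliders + pad thai: 65 min used, 785 in profit.
Every other selection either busts 72 min or breaks a pairing rule or fails to beat 785.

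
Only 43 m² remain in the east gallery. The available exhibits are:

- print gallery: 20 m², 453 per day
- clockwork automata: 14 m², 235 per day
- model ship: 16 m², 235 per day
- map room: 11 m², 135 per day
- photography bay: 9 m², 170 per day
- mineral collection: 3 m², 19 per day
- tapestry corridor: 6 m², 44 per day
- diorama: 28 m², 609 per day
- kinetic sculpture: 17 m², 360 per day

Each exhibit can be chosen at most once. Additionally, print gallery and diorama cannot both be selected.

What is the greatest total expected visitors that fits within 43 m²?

858

By expected visitors per m²: print gallery 22.65, diorama 21.75, kinetic sculpture 21.18, photography bay 18.89 lead.
A density-first pass picks print gallery + tapestry corridor + kinetic sculpture — 857 at 43 m².
Replace tapestry corridor and kinetic sculpture with clockwork automata + photography bay: the trade gains 1 net, giving 858 at 43 m².
The closest alternative, print gallery + tapestry corridor + kinetic sculpture, reaches only 857.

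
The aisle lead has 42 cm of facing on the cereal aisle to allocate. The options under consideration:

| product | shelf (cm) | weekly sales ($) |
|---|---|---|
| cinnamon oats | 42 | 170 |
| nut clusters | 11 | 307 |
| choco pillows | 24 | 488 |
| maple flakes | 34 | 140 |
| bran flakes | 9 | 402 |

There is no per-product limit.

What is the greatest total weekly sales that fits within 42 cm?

4×bran flakes uses 36 of the 42 cm and totals 1608.
That's the maximum — no swap from here does better than 1608.

1608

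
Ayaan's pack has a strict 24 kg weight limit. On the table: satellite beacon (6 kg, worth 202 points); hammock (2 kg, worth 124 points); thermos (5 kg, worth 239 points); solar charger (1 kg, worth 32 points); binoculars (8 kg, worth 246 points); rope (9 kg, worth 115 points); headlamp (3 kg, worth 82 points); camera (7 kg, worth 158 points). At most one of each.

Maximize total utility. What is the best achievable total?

Taking the top-ratio items first gives satellite beacon + hammock + thermos + solar charger + binoculars for 843 (22 kg).
Replace solar charger with headlamp: the trade gains 50 net, giving 893 at 24 kg.
Every other selection either busts 24 kg or fails to beat 893.

893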